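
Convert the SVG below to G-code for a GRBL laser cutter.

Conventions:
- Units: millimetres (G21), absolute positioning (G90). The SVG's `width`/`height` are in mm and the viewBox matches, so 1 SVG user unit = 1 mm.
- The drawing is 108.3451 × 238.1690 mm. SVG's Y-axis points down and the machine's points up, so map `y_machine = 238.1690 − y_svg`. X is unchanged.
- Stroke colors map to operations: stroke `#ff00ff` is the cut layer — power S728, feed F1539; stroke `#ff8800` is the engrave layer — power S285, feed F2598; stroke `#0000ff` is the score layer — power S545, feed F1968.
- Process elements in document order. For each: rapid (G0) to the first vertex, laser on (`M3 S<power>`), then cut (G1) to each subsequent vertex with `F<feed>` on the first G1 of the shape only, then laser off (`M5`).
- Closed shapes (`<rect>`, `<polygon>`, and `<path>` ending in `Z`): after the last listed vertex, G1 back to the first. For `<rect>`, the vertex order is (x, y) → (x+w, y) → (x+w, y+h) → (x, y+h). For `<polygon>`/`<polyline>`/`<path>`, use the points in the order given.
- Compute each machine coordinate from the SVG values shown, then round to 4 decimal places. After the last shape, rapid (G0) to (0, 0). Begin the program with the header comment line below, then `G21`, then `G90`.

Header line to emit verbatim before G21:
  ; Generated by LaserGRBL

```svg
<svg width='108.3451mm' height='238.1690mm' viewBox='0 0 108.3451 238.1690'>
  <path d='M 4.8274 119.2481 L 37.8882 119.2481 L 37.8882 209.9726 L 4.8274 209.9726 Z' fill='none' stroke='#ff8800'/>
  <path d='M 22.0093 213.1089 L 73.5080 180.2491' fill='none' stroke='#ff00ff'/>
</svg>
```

1 u = 1 mm; y_m = 238.1690 − y.

[1] `<path>` rectangle, #ff8800→engrave S285 F2598: (4.8274,118.9209) → (37.8882,118.9209) → (37.8882,28.1964) → (4.8274,28.1964) → (4.8274,118.9209) (closed)

[2] `<path>` line segment, #ff00ff→cut S728 F1539: (22.0093,25.0601) → (73.5080,57.9199)

; Generated by LaserGRBL
G21
G90
G0 X4.8274 Y118.9209
M3 S285
G1 X37.8882 Y118.9209 F2598
G1 X37.8882 Y28.1964
G1 X4.8274 Y28.1964
G1 X4.8274 Y118.9209
M5
G0 X22.0093 Y25.0601
M3 S728
G1 X73.5080 Y57.9199 F1539
M5
G0 X0.0000 Y0.0000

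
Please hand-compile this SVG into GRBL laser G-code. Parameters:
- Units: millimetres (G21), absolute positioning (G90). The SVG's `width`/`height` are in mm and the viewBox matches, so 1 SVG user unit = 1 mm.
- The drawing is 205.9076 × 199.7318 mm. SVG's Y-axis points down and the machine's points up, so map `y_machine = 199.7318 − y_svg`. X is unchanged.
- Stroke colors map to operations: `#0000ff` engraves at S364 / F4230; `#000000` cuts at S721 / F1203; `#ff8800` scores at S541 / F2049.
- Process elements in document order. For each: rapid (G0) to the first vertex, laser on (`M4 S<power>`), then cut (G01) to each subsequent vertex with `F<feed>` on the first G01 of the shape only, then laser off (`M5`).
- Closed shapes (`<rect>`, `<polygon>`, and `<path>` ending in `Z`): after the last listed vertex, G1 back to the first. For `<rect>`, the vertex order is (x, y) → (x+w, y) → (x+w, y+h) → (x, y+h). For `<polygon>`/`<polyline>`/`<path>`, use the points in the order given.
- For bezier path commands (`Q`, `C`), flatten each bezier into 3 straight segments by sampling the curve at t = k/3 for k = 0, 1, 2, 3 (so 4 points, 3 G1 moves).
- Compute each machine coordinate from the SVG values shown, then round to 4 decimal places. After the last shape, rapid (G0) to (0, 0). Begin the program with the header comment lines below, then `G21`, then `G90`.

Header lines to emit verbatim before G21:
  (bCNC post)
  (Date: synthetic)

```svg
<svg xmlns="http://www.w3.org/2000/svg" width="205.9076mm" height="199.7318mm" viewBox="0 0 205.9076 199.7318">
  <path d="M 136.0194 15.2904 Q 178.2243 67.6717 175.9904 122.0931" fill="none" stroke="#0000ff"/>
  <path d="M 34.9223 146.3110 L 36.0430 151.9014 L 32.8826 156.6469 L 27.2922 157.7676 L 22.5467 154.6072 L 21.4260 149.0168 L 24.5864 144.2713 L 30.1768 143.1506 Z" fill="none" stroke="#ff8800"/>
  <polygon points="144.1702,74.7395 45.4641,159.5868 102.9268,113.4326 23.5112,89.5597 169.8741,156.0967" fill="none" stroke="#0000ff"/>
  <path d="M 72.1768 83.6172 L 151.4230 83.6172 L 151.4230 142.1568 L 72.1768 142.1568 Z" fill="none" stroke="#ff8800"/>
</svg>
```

(bCNC post)
(Date: synthetic)
G21
G90
G0 X136.0194 Y184.4414
M4 S364
G01 X159.2184 Y149.2939 F4230
G01 X172.5420 Y113.6930
G01 X175.9904 Y77.6387
M5
G0 X34.9223 Y53.4208
M4 S541
G01 X36.0430 Y47.8304 F2049
G01 X32.8826 Y43.0849
G01 X27.2922 Y41.9642
G01 X22.5467 Y45.1246
G01 X21.4260 Y50.7150
G01 X24.5864 Y55.4605
G01 X30.1768 Y56.5812
G01 X34.9223 Y53.4208
M5
G0 X144.1702 Y124.9923
M4 S364
G01 X45.4641 Y40.1450 F4230
G01 X102.9268 Y86.2992
G01 X23.5112 Y110.1721
G01 X169.8741 Y43.6351
G01 X144.1702 Y124.9923
M5
G0 X72.1768 Y116.1146
M4 S541
G01 X151.4230 Y116.1146 F2049
G01 X151.4230 Y57.5750
G01 X72.1768 Y57.5750
G01 X72.1768 Y116.1146
M5
G0 X0.0000 Y0.0000

1 u = 1 mm; y_m = 199.7318 − y.

[1] `<path>` quadratic bezier, #0000ff→engrave S364 F4230: (136.0194,184.4414) → (159.2184,149.2939) → (172.5420,113.6930) → (175.9904,77.6387)

[2] `<path>` regular polygon, #ff8800→score S541 F2049: (34.9223,53.4208) → (36.0430,47.8304) → (32.8826,43.0849) → (27.2922,41.9642) → (22.5467,45.1246) → (21.4260,50.7150) → (24.5864,55.4605) → (30.1768,56.5812) → (34.9223,53.4208) (closed)

[3] `<polygon>` closed polygon, #0000ff→engrave S364 F4230: (144.1702,124.9923) → (45.4641,40.1450) → (102.9268,86.2992) → (23.5112,110.1721) → (169.8741,43.6351) → (144.1702,124.9923) (closed)

[4] `<path>` rectangle, #ff8800→score S541 F2049: (72.1768,116.1146) → (151.4230,116.1146) → (151.4230,57.5750) → (72.1768,57.5750) → (72.1768,116.1146) (closed)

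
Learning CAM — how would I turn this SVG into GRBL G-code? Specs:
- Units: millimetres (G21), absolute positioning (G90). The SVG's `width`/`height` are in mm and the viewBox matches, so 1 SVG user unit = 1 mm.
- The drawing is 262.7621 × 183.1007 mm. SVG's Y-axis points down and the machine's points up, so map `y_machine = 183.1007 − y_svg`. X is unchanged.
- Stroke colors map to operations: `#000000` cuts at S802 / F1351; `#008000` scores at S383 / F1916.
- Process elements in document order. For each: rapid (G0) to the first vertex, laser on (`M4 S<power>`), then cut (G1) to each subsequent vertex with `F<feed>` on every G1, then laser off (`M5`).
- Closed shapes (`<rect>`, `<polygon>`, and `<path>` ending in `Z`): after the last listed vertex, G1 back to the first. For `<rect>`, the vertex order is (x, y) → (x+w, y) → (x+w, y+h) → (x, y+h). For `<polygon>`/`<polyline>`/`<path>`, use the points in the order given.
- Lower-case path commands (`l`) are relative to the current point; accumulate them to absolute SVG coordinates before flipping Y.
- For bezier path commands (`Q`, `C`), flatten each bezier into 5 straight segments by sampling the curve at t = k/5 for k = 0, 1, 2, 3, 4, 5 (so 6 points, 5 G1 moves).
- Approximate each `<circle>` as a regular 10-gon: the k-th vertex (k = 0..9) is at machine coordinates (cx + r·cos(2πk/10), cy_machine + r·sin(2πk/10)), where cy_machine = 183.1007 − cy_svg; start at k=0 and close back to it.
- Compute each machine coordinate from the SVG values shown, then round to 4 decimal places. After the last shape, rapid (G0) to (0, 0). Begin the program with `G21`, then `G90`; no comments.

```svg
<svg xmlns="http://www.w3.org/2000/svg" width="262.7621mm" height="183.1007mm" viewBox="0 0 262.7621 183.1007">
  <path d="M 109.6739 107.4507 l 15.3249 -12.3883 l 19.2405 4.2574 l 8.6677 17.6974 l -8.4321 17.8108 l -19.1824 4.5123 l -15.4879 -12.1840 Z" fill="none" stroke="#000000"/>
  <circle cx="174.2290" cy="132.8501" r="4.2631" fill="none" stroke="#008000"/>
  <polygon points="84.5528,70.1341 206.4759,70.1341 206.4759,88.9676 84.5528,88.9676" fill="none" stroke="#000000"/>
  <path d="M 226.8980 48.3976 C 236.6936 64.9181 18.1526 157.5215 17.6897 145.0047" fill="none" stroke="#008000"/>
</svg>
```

viewBox `0 0 262.7621 183.1007` with mm width/height → 1 unit = 1 mm. Flip: y_m = 183.1007 − y_svg.

**Shape 1** — `<path>` regular polygon, stroke `#000000` → cut (S802, F1351). Machine vertices: (109.6739,75.6500) → (124.9988,88.0383) → (144.2393,83.7809) → (152.9070,66.0835) → (144.4749,48.2727) → (125.2925,43.7604) → (109.8046,55.9444) → (109.6739,75.6500). Closed: final G1 returns to the first vertex.

**Shape 2** — `<circle>` circle, stroke `#008000` → score (S383, F1916). Machine vertices: (178.4921,50.2506) → (177.6779,52.7564) → (175.5464,54.3050) → (172.9116,54.3050) → (170.7801,52.7564) → (169.9659,50.2506) → (170.7801,47.7448) → (172.9116,46.1962) → (175.5464,46.1962) → (177.6779,47.7448) → (178.4921,50.2506). Closed: final G1 returns to the first vertex.

**Shape 3** — `<polygon>` rectangle, stroke `#000000` → cut (S802, F1351). Machine vertices: (84.5528,112.9666) → (206.4759,112.9666) → (206.4759,94.1331) → (84.5528,94.1331) → (84.5528,112.9666). Closed: final G1 returns to the first vertex.

**Shape 4** — `<path>` cubic bezier, stroke `#008000` → score (S383, F1916). Control points (SVG): P0=(226.8980,48.3976), P1=(236.6936,64.9181), P2=(18.1526,157.5215), P3=(17.6897,145.0047); sampled at t=k/5. Machine vertices: (226.8980,134.7031) → (208.9463,117.1105) → (157.6217,89.9557) → (94.3521,61.9365) → (40.5655,41.7507) → (17.6897,38.0960). Open path.

G21
G90
G0 X109.6739 Y75.6500
M4 S802
G1 X124.9988 Y88.0383 F1351
G1 X144.2393 Y83.7809 F1351
G1 X152.9070 Y66.0835 F1351
G1 X144.4749 Y48.2727 F1351
G1 X125.2925 Y43.7604 F1351
G1 X109.8046 Y55.9444 F1351
G1 X109.6739 Y75.6500 F1351
M5
G0 X178.4921 Y50.2506
M4 S383
G1 X177.6779 Y52.7564 F1916
G1 X175.5464 Y54.3050 F1916
G1 X172.9116 Y54.3050 F1916
G1 X170.7801 Y52.7564 F1916
G1 X169.9659 Y50.2506 F1916
G1 X170.7801 Y47.7448 F1916
G1 X172.9116 Y46.1962 F1916
G1 X175.5464 Y46.1962 F1916
G1 X177.6779 Y47.7448 F1916
G1 X178.4921 Y50.2506 F1916
M5
G0 X84.5528 Y112.9666
M4 S802
G1 X206.4759 Y112.9666 F1351
G1 X206.4759 Y94.1331 F1351
G1 X84.5528 Y94.1331 F1351
G1 X84.5528 Y112.9666 F1351
M5
G0 X226.8980 Y134.7031
M4 S383
G1 X208.9463 Y117.1105 F1916
G1 X157.6217 Y89.9557 F1916
G1 X94.3521 Y61.9365 F1916
G1 X40.5655 Y41.7507 F1916
G1 X17.6897 Y38.0960 F1916
M5
G0 X0.0000 Y0.0000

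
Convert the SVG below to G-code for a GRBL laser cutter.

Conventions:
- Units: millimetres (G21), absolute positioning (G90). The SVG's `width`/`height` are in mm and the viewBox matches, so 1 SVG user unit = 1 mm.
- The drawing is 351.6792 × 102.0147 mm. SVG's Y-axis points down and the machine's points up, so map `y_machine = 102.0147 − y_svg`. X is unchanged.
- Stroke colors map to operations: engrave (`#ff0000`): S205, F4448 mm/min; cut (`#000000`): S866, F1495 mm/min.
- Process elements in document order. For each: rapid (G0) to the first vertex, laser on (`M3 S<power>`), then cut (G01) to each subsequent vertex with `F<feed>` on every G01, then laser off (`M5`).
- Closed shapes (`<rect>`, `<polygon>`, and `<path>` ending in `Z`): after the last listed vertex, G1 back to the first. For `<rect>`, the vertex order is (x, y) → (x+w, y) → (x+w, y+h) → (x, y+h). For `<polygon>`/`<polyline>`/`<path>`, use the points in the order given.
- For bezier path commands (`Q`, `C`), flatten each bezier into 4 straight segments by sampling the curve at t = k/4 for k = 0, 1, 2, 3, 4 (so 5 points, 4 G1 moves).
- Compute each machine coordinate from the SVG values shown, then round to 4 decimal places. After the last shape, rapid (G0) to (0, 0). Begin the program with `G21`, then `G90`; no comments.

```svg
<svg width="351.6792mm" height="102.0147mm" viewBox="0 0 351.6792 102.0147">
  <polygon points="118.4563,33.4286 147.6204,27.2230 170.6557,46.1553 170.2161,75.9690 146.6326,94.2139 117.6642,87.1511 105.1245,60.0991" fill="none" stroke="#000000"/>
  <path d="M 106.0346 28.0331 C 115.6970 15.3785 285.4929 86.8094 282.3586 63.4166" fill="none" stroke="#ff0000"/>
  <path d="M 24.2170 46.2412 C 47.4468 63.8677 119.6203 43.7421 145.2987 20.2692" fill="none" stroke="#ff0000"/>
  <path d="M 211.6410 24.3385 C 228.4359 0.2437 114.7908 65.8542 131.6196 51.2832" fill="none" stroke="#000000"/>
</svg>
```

Since the viewBox matches the mm dimensions, user units are millimetres directly. The only transform is the Y-flip y_m = 102.0147 − y_svg.

Shape 1 is a regular polygon drawn with `<polygon>`. Its stroke #000000 means cut at S866, F1495. After flipping Y the toolpath is (118.4563,68.5861) → (147.6204,74.7917) → (170.6557,55.8594) → (170.2161,26.0457) → (146.6326,7.8008) → (117.6642,14.8636) → (105.1245,41.9156) → (118.4563,68.5861), returning to the start.

Shape 2 is a cubic bezier drawn with `<path>`. Its stroke #ff0000 means engrave at S205, F4448. After flipping Y the toolpath is (106.0346,73.9816) → (138.1023,70.5020) → (198.9954,52.2630) → (257.4890,36.0375) → (282.3586,38.5981).

Shape 3 is a cubic bezier drawn with `<path>`. Its stroke #ff0000 means engrave at S205, F4448. After flipping Y the toolpath is (24.2170,55.7735) → (49.3251,49.0946) → (83.8396,53.3472) → (118.8133,65.3060) → (145.2987,81.7455).

Shape 4 is a cubic bezier drawn with `<path>`. Its stroke #000000 means cut at S866, F1495. After flipping Y the toolpath is (211.6410,77.6762) → (203.8565,81.5820) → (171.6176,67.7753) → (139.3851,52.1828) → (131.6196,50.7315).

G21
G90
G0 X118.4563 Y68.5861
M3 S866
G01 X147.6204 Y74.7917 F1495
G01 X170.6557 Y55.8594 F1495
G01 X170.2161 Y26.0457 F1495
G01 X146.6326 Y7.8008 F1495
G01 X117.6642 Y14.8636 F1495
G01 X105.1245 Y41.9156 F1495
G01 X118.4563 Y68.5861 F1495
M5
G0 X106.0346 Y73.9816
M3 S205
G01 X138.1023 Y70.5020 F4448
G01 X198.9954 Y52.2630 F4448
G01 X257.4890 Y36.0375 F4448
G01 X282.3586 Y38.5981 F4448
M5
G0 X24.2170 Y55.7735
M3 S205
G01 X49.3251 Y49.0946 F4448
G01 X83.8396 Y53.3472 F4448
G01 X118.8133 Y65.3060 F4448
G01 X145.2987 Y81.7455 F4448
M5
G0 X211.6410 Y77.6762
M3 S866
G01 X203.8565 Y81.5820 F1495
G01 X171.6176 Y67.7753 F1495
G01 X139.3851 Y52.1828 F1495
G01 X131.6196 Y50.7315 F1495
M5
G0 X0.0000 Y0.0000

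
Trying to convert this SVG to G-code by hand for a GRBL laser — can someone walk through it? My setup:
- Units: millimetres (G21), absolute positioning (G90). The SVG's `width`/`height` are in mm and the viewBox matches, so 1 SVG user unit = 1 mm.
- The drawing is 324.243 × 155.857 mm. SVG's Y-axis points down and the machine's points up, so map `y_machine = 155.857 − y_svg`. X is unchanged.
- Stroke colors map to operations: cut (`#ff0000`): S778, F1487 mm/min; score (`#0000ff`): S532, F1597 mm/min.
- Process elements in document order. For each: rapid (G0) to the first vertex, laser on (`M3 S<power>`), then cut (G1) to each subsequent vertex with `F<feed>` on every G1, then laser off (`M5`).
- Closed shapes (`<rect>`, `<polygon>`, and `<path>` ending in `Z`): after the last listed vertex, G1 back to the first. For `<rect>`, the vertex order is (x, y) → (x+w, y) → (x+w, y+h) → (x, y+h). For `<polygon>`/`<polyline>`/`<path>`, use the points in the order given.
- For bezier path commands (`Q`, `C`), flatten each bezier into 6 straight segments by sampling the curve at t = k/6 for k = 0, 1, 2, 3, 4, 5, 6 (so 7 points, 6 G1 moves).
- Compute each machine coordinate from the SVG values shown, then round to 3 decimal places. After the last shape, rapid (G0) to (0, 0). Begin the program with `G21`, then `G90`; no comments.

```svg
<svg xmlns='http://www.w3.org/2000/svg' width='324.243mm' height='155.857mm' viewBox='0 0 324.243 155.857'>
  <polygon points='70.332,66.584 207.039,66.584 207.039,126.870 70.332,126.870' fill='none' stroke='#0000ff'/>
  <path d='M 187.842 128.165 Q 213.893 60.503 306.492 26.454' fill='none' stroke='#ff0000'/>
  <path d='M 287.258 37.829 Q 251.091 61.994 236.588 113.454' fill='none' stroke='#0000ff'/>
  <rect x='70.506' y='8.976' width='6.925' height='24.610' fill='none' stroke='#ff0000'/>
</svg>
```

viewBox `0 0 324.243 155.857` with mm width/height → 1 unit = 1 mm. Flip: y_m = 155.857 − y_svg.

**Shape 1** — `<polygon>` rectangle, stroke `#0000ff` → score (S532, F1597). Machine vertices: (70.332,89.273) → (207.039,89.273) → (207.039,28.987) → (70.332,28.987) → (70.332,89.273). Closed: final G1 returns to the first vertex.

**Shape 2** — `<path>` quadratic bezier, stroke `#ff0000` → cut (S778, F1487). Control points (SVG): P0=(187.842,128.165), P1=(213.893,60.503), P2=(306.492,26.454); sampled at t=k/6. Machine vertices: (187.842,27.692) → (198.374,49.312) → (212.604,69.065) → (230.530,86.951) → (252.154,102.969) → (277.474,117.120) → (306.492,129.403). Open path.

**Shape 3** — `<path>` quadratic bezier, stroke `#0000ff` → score (S532, F1597). Control points (SVG): P0=(287.258,37.829), P1=(251.091,61.994), P2=(236.588,113.454); sampled at t=k/6. Machine vertices: (287.258,118.028) → (275.804,109.215) → (265.554,98.885) → (256.507,87.039) → (248.664,73.677) → (242.024,58.798) → (236.588,42.403). Open path.

**Shape 4** — `<rect>` rectangle, stroke `#ff0000` → cut (S778, F1487). Machine vertices: (70.506,146.881) → (77.431,146.881) → (77.431,122.271) → (70.506,122.271) → (70.506,146.881). Closed: final G1 returns to the first vertex.

G21
G90
G0 X70.332 Y89.273
M3 S532
G1 X207.039 Y89.273 F1597
G1 X207.039 Y28.987 F1597
G1 X70.332 Y28.987 F1597
G1 X70.332 Y89.273 F1597
M5
G0 X187.842 Y27.692
M3 S778
G1 X198.374 Y49.312 F1487
G1 X212.604 Y69.065 F1487
G1 X230.530 Y86.951 F1487
G1 X252.154 Y102.969 F1487
G1 X277.474 Y117.120 F1487
G1 X306.492 Y129.403 F1487
M5
G0 X287.258 Y118.028
M3 S532
G1 X275.804 Y109.215 F1597
G1 X265.554 Y98.885 F1597
G1 X256.507 Y87.039 F1597
G1 X248.664 Y73.677 F1597
G1 X242.024 Y58.798 F1597
G1 X236.588 Y42.403 F1597
M5
G0 X70.506 Y146.881
M3 S778
G1 X77.431 Y146.881 F1487
G1 X77.431 Y122.271 F1487
G1 X70.506 Y122.271 F1487
G1 X70.506 Y146.881 F1487
M5
G0 X0.000 Y0.000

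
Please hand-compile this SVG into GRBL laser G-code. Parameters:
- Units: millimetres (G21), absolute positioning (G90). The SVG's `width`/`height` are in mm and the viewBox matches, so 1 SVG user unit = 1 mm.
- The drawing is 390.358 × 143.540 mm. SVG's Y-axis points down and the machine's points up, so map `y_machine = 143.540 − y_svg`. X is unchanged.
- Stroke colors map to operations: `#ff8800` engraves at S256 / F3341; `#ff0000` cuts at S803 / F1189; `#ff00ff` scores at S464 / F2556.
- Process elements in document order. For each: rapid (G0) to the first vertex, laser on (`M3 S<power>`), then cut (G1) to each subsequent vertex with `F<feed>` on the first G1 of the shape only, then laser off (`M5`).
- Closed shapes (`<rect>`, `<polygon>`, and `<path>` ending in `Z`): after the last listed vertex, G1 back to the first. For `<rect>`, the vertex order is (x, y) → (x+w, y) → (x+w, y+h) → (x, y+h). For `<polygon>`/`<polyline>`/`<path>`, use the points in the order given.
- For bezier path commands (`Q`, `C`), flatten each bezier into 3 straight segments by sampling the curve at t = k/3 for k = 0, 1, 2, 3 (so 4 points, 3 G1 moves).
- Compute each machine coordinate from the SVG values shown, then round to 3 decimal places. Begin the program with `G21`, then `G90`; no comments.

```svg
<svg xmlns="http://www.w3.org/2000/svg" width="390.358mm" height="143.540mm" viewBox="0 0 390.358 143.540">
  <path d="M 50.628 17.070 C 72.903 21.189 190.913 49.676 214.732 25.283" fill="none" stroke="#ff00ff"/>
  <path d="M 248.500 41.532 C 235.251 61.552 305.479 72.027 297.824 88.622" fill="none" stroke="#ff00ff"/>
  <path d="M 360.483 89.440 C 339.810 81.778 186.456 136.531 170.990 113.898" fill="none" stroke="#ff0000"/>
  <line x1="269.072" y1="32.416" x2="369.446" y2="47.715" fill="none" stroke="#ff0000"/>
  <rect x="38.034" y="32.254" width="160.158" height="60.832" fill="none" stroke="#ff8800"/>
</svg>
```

G21
G90
G0 X50.628 Y126.470
M3 S464
G1 X97.780 Y117.089 F2556
G1 X166.550 Y108.630
G1 X214.732 Y118.257
M5
G0 X248.500 Y102.008
M3 S464
G1 X257.100 Y84.589 F2556
G1 X285.494 Y70.053
G1 X297.824 Y54.918
M5
G0 X360.483 Y54.100
M3 S803
G1 X305.604 Y46.135 F1189
G1 X222.398 Y27.627
G1 X170.990 Y29.642
M5
G0 X269.072 Y111.124
M3 S803
G1 X369.446 Y95.825 F1189
M5
G0 X38.034 Y111.286
M3 S256
G1 X198.192 Y111.286 F3341
G1 X198.192 Y50.454
G1 X38.034 Y50.454
G1 X38.034 Y111.286
M5

Since the viewBox matches the mm dimensions, user units are millimetres directly. The only transform is the Y-flip y_m = 143.540 − y_svg.

Shape 1 is a cubic bezier drawn with `<path>`. Its stroke #ff00ff means score at S464, F2556. After flipping Y the toolpath is (50.628,126.470) → (97.780,117.089) → (166.550,108.630) → (214.732,118.257).

Shape 2 is a cubic bezier drawn with `<path>`. Its stroke #ff00ff means score at S464, F2556. After flipping Y the toolpath is (248.500,102.008) → (257.100,84.589) → (285.494,70.053) → (297.824,54.918).

Shape 3 is a cubic bezier drawn with `<path>`. Its stroke #ff0000 means cut at S803, F1189. After flipping Y the toolpath is (360.483,54.100) → (305.604,46.135) → (222.398,27.627) → (170.990,29.642).

Shape 4 is a line segment drawn with `<line>`. Its stroke #ff0000 means cut at S803, F1189. After flipping Y the toolpath is (269.072,111.124) → (369.446,95.825).

Shape 5 is a rectangle drawn with `<rect>`. Its stroke #ff8800 means engrave at S256, F3341. After flipping Y the toolpath is (38.034,111.286) → (198.192,111.286) → (198.192,50.454) → (38.034,50.454) → (38.034,111.286), returning to the start.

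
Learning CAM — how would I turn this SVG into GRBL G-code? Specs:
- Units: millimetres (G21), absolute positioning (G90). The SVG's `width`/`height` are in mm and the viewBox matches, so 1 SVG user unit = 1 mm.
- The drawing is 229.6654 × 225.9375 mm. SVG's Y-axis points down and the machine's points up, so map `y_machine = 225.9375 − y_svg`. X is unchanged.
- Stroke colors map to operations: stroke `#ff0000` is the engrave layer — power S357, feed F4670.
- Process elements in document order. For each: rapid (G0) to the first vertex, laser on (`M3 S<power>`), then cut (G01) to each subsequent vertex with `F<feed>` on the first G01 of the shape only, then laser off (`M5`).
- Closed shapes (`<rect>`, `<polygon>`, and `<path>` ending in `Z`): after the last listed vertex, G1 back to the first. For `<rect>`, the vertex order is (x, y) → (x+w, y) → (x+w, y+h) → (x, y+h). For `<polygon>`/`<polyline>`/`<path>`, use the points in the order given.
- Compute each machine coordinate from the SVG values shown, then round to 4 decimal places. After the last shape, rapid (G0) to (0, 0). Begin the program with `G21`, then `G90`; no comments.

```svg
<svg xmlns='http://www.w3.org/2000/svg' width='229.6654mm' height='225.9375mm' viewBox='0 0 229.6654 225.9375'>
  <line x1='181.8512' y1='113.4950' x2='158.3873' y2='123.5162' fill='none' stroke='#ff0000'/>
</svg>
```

G21
G90
G0 X181.8512 Y112.4425
M3 S357
G01 X158.3873 Y102.4213 F4670
M5
G0 X0.0000 Y0.0000

1 u = 1 mm; y_m = 225.9375 − y.

[1] `<line>` line segment, #ff0000→engrave S357 F4670: (181.8512,112.4425) → (158.3873,102.4213)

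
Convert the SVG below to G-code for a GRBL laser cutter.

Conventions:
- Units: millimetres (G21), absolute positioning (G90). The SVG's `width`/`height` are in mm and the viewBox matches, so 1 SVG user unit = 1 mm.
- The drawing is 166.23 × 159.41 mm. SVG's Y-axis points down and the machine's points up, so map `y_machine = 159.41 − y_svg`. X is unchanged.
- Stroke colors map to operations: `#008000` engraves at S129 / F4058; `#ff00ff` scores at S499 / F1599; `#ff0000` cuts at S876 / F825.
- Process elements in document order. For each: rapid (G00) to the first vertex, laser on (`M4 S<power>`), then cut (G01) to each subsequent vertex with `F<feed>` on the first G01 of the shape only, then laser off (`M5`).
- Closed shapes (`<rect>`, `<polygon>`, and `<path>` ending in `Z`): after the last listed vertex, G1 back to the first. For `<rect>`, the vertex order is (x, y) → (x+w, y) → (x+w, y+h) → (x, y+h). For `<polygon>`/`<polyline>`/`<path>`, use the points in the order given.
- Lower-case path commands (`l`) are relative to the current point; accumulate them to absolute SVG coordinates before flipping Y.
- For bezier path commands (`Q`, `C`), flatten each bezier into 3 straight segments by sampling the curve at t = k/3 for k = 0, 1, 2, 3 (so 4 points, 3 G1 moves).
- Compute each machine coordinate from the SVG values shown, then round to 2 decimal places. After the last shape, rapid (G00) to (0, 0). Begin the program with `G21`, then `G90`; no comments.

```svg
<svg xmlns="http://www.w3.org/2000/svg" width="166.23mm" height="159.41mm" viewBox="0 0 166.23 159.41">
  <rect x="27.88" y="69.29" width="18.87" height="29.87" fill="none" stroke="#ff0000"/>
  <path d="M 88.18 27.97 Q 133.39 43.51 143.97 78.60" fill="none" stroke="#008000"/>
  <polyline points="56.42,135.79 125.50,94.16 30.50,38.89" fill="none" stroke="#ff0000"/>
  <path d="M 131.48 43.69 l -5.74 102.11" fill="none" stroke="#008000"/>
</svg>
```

Since the viewBox matches the mm dimensions, user units are millimetres directly. The only transform is the Y-flip y_m = 159.41 − y_svg.

Shape 1 is a rectangle drawn with `<rect>`. Its stroke #ff0000 means cut at S876, F825. After flipping Y the toolpath is (27.88,90.12) → (46.75,90.12) → (46.75,60.25) → (27.88,60.25) → (27.88,90.12), returning to the start.

Shape 2 is a quadratic bezier drawn with `<path>`. Its stroke #008000 means engrave at S129, F4058. After flipping Y the toolpath is (88.18,131.44) → (114.47,118.91) → (133.07,102.03) → (143.97,80.81).

Shape 3 is a open polyline drawn with `<polyline>`. Its stroke #ff0000 means cut at S876, F825. After flipping Y the toolpath is (56.42,23.62) → (125.50,65.25) → (30.50,120.52).

Shape 4 is a line segment drawn with `<path>`. Its stroke #008000 means engrave at S129, F4058. After flipping Y the toolpath is (131.48,115.72) → (125.74,13.61).

G21
G90
G00 X27.88 Y90.12
M4 S876
G01 X46.75 Y90.12 F825
G01 X46.75 Y60.25
G01 X27.88 Y60.25
G01 X27.88 Y90.12
M5
G00 X88.18 Y131.44
M4 S129
G01 X114.47 Y118.91 F4058
G01 X133.07 Y102.03
G01 X143.97 Y80.81
M5
G00 X56.42 Y23.62
M4 S876
G01 X125.50 Y65.25 F825
G01 X30.50 Y120.52
M5
G00 X131.48 Y115.72
M4 S129
G01 X125.74 Y13.61 F4058
M5
G00 X0.00 Y0.00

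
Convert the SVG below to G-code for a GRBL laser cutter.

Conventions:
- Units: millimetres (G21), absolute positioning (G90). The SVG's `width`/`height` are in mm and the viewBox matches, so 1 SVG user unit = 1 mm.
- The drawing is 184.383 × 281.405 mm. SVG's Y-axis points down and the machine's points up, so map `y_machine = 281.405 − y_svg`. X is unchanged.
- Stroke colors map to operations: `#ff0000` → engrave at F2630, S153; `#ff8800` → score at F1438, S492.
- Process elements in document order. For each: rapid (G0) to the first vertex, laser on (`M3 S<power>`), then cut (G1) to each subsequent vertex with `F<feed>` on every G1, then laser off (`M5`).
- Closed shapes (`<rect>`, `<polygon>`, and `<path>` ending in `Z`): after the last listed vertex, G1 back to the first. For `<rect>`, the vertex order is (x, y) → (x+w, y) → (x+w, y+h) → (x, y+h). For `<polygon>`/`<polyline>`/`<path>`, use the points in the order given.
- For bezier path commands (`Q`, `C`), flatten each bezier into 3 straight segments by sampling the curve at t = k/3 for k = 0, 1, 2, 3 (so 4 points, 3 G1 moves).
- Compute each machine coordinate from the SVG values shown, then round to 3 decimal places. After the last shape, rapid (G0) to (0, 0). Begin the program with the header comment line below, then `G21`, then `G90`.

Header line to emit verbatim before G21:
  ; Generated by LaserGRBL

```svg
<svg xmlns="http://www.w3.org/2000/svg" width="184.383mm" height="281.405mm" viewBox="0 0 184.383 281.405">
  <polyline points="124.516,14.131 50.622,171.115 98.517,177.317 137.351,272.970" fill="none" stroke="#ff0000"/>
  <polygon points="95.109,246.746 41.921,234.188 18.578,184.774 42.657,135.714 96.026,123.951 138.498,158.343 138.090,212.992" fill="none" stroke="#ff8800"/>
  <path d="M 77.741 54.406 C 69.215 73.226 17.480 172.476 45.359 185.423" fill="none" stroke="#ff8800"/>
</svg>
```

1 u = 1 mm; y_m = 281.405 − y.

[1] `<polyline>` open polyline, #ff0000→engrave S153 F2630: (124.516,267.274) → (50.622,110.290) → (98.517,104.088) → (137.351,8.435)

[2] `<polygon>` regular polygon, #ff8800→score S492 F1438: (95.109,34.659) → (41.921,47.217) → (18.578,96.631) → (42.657,145.691) → (96.026,157.454) → (138.498,123.062) → (138.090,68.413) → (95.109,34.659) (closed)

[3] `<path>` cubic bezier, #ff8800→score S492 F1438: (77.741,226.999) → (59.361,187.544) → (39.469,131.521) → (45.359,95.982)

; Generated by LaserGRBL
G21
G90
G0 X124.516 Y267.274
M3 S153
G1 X50.622 Y110.290 F2630
G1 X98.517 Y104.088 F2630
G1 X137.351 Y8.435 F2630
M5
G0 X95.109 Y34.659
M3 S492
G1 X41.921 Y47.217 F1438
G1 X18.578 Y96.631 F1438
G1 X42.657 Y145.691 F1438
G1 X96.026 Y157.454 F1438
G1 X138.498 Y123.062 F1438
G1 X138.090 Y68.413 F1438
G1 X95.109 Y34.659 F1438
M5
G0 X77.741 Y226.999
M3 S492
G1 X59.361 Y187.544 F1438
G1 X39.469 Y131.521 F1438
G1 X45.359 Y95.982 F1438
M5
G0 X0.000 Y0.000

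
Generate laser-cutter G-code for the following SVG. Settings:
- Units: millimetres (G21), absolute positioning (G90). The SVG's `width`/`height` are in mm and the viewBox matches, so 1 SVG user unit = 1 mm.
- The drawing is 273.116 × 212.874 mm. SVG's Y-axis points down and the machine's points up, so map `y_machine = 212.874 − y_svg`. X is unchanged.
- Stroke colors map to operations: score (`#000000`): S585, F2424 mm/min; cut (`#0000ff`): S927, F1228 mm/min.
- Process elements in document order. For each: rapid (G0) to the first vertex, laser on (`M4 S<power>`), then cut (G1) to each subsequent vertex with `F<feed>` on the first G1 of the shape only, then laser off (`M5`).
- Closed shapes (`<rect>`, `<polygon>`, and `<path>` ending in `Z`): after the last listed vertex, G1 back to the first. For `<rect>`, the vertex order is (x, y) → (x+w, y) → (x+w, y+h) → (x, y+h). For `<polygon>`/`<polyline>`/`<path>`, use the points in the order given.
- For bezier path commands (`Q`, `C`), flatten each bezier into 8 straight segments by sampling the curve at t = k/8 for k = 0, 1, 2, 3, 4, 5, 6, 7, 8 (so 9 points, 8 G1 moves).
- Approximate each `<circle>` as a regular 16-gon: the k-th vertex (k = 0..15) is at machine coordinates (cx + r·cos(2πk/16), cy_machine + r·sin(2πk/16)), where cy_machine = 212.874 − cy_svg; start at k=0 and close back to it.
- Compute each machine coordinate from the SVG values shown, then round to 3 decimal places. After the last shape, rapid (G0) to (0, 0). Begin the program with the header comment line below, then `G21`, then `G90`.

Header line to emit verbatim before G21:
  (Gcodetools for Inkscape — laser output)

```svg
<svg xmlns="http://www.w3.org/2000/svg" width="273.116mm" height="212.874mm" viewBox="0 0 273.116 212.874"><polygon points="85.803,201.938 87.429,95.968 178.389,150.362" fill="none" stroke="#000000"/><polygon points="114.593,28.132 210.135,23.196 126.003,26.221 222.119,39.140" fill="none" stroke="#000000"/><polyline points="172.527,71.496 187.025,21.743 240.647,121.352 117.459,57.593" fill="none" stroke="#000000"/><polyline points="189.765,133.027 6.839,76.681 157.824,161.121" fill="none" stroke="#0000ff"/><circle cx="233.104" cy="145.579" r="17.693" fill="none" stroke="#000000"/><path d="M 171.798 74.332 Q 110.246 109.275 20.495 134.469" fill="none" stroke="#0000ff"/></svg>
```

1 u = 1 mm; y_m = 212.874 − y.

[1] `<polygon>` regular polygon, #000000→score S585 F2424: (85.803,10.936) → (87.429,116.906) → (178.389,62.512) → (85.803,10.936) (closed)

[2] `<polygon>` closed polygon, #000000→score S585 F2424: (114.593,184.742) → (210.135,189.678) → (126.003,186.653) → (222.119,173.734) → (114.593,184.742) (closed)

[3] `<polyline>` open polyline, #000000→score S585 F2424: (172.527,141.378) → (187.025,191.131) → (240.647,91.522) → (117.459,155.281)

[4] `<polyline>` open polyline, #0000ff→cut S927 F1228: (189.765,79.847) → (6.839,136.193) → (157.824,51.753)

[5] `<circle>` circle, #000000→score S585 F2424: (250.797,67.295) → (249.450,74.066) → (245.615,79.806) → (239.875,83.641) → (233.104,84.988) → (226.333,83.641) → (220.593,79.806) → (216.758,74.066) → (215.411,67.295) → (216.758,60.524) → (220.593,54.784) → (226.333,50.949) → (233.104,49.602) → (239.875,50.949) → (245.615,54.784) → (249.450,60.524) → (250.797,67.295) (closed)

[6] `<path>` quadratic bezier, #0000ff→cut S927 F1228: (171.798,138.542) → (155.969,129.959) → (139.260,121.680) → (121.669,113.706) → (103.196,106.036) → (83.843,98.671) → (63.608,91.611) → (42.492,84.856) → (20.495,78.405)

(Gcodetools for Inkscape — laser output)
G21
G90
G0 X85.803 Y10.936
M4 S585
G1 X87.429 Y116.906 F2424
G1 X178.389 Y62.512
G1 X85.803 Y10.936
M5
G0 X114.593 Y184.742
M4 S585
G1 X210.135 Y189.678 F2424
G1 X126.003 Y186.653
G1 X222.119 Y173.734
G1 X114.593 Y184.742
M5
G0 X172.527 Y141.378
M4 S585
G1 X187.025 Y191.131 F2424
G1 X240.647 Y91.522
G1 X117.459 Y155.281
M5
G0 X189.765 Y79.847
M4 S927
G1 X6.839 Y136.193 F1228
G1 X157.824 Y51.753
M5
G0 X250.797 Y67.295
M4 S585
G1 X249.450 Y74.066 F2424
G1 X245.615 Y79.806
G1 X239.875 Y83.641
G1 X233.104 Y84.988
G1 X226.333 Y83.641
G1 X220.593 Y79.806
G1 X216.758 Y74.066
G1 X215.411 Y67.295
G1 X216.758 Y60.524
G1 X220.593 Y54.784
G1 X226.333 Y50.949
G1 X233.104 Y49.602
G1 X239.875 Y50.949
G1 X245.615 Y54.784
G1 X249.450 Y60.524
G1 X250.797 Y67.295
M5
G0 X171.798 Y138.542
M4 S927
G1 X155.969 Y129.959 F1228
G1 X139.260 Y121.680
G1 X121.669 Y113.706
G1 X103.196 Y106.036
G1 X83.843 Y98.671
G1 X63.608 Y91.611
G1 X42.492 Y84.856
G1 X20.495 Y78.405
M5
G0 X0.000 Y0.000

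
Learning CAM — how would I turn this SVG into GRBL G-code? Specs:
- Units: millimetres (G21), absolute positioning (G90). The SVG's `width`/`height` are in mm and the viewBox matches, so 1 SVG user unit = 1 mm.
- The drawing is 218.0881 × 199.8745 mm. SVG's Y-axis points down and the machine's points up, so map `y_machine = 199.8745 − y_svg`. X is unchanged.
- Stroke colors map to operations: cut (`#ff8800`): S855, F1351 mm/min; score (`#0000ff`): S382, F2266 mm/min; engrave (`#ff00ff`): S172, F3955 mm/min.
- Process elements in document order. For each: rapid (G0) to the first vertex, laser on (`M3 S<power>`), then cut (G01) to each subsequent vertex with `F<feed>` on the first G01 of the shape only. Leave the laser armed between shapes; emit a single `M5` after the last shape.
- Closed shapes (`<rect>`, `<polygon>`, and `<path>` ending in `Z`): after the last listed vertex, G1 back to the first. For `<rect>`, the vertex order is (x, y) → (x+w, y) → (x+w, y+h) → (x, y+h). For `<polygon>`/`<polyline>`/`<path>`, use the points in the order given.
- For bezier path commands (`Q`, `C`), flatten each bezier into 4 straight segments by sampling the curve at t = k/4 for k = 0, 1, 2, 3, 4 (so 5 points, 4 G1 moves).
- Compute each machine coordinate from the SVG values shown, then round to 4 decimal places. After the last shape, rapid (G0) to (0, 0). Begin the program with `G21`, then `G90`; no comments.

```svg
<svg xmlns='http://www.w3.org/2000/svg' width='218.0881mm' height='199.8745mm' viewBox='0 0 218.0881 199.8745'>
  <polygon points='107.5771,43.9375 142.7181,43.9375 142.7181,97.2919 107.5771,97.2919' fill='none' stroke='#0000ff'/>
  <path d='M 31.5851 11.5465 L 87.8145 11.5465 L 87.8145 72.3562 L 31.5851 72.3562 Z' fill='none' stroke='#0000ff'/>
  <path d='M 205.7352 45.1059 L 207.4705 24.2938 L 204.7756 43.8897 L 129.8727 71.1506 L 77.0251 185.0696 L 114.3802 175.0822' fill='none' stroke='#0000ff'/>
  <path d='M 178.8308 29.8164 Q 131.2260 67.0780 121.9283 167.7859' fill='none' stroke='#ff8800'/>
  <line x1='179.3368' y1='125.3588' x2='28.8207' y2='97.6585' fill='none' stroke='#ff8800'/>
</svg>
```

viewBox `0 0 218.0881 199.8745` with mm width/height → 1 unit = 1 mm. Flip: y_m = 199.8745 − y_svg.

**Shape 1** — `<polygon>` rectangle, stroke `#0000ff` → score (S382, F2266). Machine vertices: (107.5771,155.9370) → (142.7181,155.9370) → (142.7181,102.5826) → (107.5771,102.5826) → (107.5771,155.9370). Closed: final G1 returns to the first vertex.

**Shape 2** — `<path>` rectangle, stroke `#0000ff` → score (S382, F2266). Machine vertices: (31.5851,188.3280) → (87.8145,188.3280) → (87.8145,127.5183) → (31.5851,127.5183) → (31.5851,188.3280). Closed: final G1 returns to the first vertex.

**Shape 3** — `<path>` open polyline, stroke `#0000ff` → score (S382, F2266). Machine vertices: (205.7352,154.7686) → (207.4705,175.5807) → (204.7756,155.9848) → (129.8727,128.7239) → (77.0251,14.8049) → (114.3802,24.7923). Open path.

**Shape 4** — `<path>` quadratic bezier, stroke `#ff8800` → cut (S855, F1351). Control points (SVG): P0=(178.8308,29.8164), P1=(131.2260,67.0780), P2=(121.9283,167.7859); sampled at t=k/4. Machine vertices: (178.8308,170.0581) → (157.4226,147.4619) → (140.8028,116.9349) → (128.9713,78.4772) → (121.9283,32.0886). Open path.

**Shape 5** — `<line>` line segment, stroke `#ff8800` → cut (S855, F1351). Machine vertices: (179.3368,74.5157) → (28.8207,102.2160). Open path.

G21
G90
G0 X107.5771 Y155.9370
M3 S382
G01 X142.7181 Y155.9370 F2266
G01 X142.7181 Y102.5826
G01 X107.5771 Y102.5826
G01 X107.5771 Y155.9370
G0 X31.5851 Y188.3280
M3 S382
G01 X87.8145 Y188.3280 F2266
G01 X87.8145 Y127.5183
G01 X31.5851 Y127.5183
G01 X31.5851 Y188.3280
G0 X205.7352 Y154.7686
M3 S382
G01 X207.4705 Y175.5807 F2266
G01 X204.7756 Y155.9848
G01 X129.8727 Y128.7239
G01 X77.0251 Y14.8049
G01 X114.3802 Y24.7923
G0 X178.8308 Y170.0581
M3 S855
G01 X157.4226 Y147.4619 F1351
G01 X140.8028 Y116.9349
G01 X128.9713 Y78.4772
G01 X121.9283 Y32.0886
G0 X179.3368 Y74.5157
M3 S855
G01 X28.8207 Y102.2160 F1351
M5
G0 X0.0000 Y0.0000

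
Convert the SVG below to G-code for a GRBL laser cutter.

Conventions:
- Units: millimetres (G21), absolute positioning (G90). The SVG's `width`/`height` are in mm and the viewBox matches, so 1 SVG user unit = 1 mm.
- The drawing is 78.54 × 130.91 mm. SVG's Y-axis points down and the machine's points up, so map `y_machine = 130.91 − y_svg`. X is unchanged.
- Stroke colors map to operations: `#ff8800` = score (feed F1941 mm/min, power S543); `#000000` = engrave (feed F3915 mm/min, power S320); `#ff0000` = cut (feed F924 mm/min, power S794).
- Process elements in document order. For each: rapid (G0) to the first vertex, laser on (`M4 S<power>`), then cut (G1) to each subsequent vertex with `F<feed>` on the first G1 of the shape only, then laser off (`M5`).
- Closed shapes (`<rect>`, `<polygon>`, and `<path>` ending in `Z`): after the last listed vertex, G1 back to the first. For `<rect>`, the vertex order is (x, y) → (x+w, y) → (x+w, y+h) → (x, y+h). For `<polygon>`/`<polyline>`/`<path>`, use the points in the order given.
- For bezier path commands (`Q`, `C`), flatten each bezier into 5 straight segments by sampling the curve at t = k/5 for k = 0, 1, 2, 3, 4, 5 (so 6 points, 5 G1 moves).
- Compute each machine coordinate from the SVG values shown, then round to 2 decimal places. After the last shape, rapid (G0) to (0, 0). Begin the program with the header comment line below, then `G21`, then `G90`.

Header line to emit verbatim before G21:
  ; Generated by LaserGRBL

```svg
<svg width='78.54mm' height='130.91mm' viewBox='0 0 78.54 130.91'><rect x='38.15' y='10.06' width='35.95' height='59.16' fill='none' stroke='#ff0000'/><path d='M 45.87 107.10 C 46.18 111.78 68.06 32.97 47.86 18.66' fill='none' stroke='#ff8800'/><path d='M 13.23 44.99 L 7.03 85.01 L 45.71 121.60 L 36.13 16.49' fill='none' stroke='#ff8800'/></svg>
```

; Generated by LaserGRBL
G21
G90
G0 X38.15 Y120.85
M4 S794
G1 X74.10 Y120.85 F924
G1 X74.10 Y61.69
G1 X38.15 Y61.69
G1 X38.15 Y120.85
M5
G0 X45.87 Y23.81
M4 S543
G1 X48.14 Y29.84 F1941
G1 X52.52 Y48.80
G1 X55.98 Y73.59
G1 X55.44 Y97.11
G1 X47.86 Y112.25
M5
G0 X13.23 Y85.92
M4 S543
G1 X7.03 Y45.90 F1941
G1 X45.71 Y9.31
G1 X36.13 Y114.42
M5
G0 X0.00 Y0.00

1 u = 1 mm; y_m = 130.91 − y.

[1] `<rect>` rectangle, #ff0000→cut S794 F924: (38.15,120.85) → (74.10,120.85) → (74.10,61.69) → (38.15,61.69) → (38.15,120.85) (closed)

[2] `<path>` cubic bezier, #ff8800→score S543 F1941: (45.87,23.81) → (48.14,29.84) → (52.52,48.80) → (55.98,73.59) → (55.44,97.11) → (47.86,112.25)

[3] `<path>` open polyline, #ff8800→score S543 F1941: (13.23,85.92) → (7.03,45.90) → (45.71,9.31) → (36.13,114.42)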